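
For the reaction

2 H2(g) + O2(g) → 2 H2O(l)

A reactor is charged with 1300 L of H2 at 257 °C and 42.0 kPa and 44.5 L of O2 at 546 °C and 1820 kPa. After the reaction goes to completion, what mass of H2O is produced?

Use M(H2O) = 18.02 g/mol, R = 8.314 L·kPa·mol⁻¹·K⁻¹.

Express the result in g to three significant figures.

n(H2) = PV/RT = (42.0 × 1300) / (8.314 × 530.15) = 12.39 mol
n(O2) = PV/RT = (1820 × 44.5) / (8.314 × 819.15) = 11.89 mol
For 12.39 mol H2, stoichiometry requires (1/2) × 12.39 = 6.195 mol O2; 11.89 mol is available, so H2 is limiting.
n(H2O) = (2/2) × 12.39 = 12.39 mol
m(H2O) = 12.39 × 18.02 = 223.3 g

223 g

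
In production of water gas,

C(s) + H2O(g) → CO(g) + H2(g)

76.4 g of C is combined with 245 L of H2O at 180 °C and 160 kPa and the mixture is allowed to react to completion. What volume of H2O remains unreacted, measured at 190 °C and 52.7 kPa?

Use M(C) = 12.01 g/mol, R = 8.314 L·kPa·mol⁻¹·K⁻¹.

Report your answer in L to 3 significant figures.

n(C) = 76.4 / 12.01 = 6.361 mol
n(H2O) = PV/RT = (160 × 245) / (8.314 × 453.15) = 10.40 mol
For 6.361 mol C, stoichiometry requires (1/1) × 6.361 = 6.361 mol H2O; 10.40 mol is available, so C is limiting.
n(H2O) consumed = (1/1) × 6.361 = 6.361 mol; remaining = 10.40 − 6.361 = 4.039 mol
V(H2O) = nRT/P = 4.039 × 8.314 × 463.15 / 52.7 = 295.1 L

295 L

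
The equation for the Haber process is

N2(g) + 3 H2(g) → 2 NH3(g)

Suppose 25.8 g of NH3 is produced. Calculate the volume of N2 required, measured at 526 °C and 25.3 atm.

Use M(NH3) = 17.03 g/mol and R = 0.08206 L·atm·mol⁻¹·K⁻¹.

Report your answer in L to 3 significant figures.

1.96 L

n(NH3) = 25.80 / 17.03 = 1.515 mol
n(N2) = (1/2) × 1.515 = 0.7575 mol
V = nRT/P = 0.7575 × 0.08206 × 799.15 / 25.3 = 1.963 L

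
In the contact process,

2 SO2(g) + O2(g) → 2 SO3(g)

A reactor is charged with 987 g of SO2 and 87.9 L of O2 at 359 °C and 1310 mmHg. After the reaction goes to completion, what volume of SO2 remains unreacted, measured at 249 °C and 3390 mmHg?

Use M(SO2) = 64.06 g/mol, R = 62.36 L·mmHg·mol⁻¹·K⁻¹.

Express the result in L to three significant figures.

91.9 L

n(SO2) = 987 / 64.06 = 15.41 mol
n(O2) = PV/RT = (1310 × 87.9) / (62.36 × 632.15) = 2.921 mol
For 15.41 mol SO2, stoichiometry requires (1/2) × 15.41 = 7.705 mol O2; 2.921 mol is available, so O2 is limiting.
n(SO2) consumed = (2/1) × 2.921 = 5.842 mol; remaining = 15.41 − 5.842 = 9.568 mol
V(SO2) = nRT/P = 9.568 × 62.36 × 522.15 / 3390 = 91.90 L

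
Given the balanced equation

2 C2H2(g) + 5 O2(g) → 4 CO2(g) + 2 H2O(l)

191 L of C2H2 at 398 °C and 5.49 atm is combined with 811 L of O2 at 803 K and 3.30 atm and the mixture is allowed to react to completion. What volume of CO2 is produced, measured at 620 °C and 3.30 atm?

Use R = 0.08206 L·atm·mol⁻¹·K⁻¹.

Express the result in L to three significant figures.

n(C2H2) = PV/RT = (5.49 × 191) / (0.08206 × 671.15) = 19.04 mol
n(O2) = PV/RT = (3.30 × 811) / (0.08206 × 803) = 40.62 mol
For 19.04 mol C2H2, stoichiometry requires (5/2) × 19.04 = 47.60 mol O2; 40.62 mol is available, so O2 is limiting.
n(CO2) = (4/5) × 40.62 = 32.50 mol
V(CO2) = nRT/P = 32.50 × 0.08206 × 893.15 / 3.30 = 721.8 L

722 L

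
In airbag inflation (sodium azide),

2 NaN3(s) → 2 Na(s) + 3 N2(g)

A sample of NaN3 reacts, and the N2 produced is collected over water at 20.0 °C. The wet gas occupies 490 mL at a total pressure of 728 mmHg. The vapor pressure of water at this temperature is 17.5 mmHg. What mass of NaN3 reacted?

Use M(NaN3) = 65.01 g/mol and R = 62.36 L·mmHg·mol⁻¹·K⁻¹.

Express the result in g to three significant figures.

P(N2) = 728 − 17.5 = 710.5 mmHg
n(N2) = PV/RT = (710.5 × 0.4900) / (62.36 × 293.15) = 0.01904 mol
n(NaN3) = (2/3) × 0.01904 = 0.01269 mol
m(NaN3) = 0.01269 × 65.01 = 0.8250 g

0.825 g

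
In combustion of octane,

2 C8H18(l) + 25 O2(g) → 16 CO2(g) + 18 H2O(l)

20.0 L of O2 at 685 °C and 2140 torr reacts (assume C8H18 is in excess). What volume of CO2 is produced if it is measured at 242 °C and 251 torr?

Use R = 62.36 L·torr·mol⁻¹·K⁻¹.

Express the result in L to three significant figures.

58.7 L

n(O2) = PV/RT = (2140 × 20.0) / (62.36 × 958.15) = 0.7163 mol
n(CO2) = (16/25) × 0.7163 = 0.4584 mol
V = nRT/P = 0.4584 × 62.36 × 515.15 / 251 = 58.67 L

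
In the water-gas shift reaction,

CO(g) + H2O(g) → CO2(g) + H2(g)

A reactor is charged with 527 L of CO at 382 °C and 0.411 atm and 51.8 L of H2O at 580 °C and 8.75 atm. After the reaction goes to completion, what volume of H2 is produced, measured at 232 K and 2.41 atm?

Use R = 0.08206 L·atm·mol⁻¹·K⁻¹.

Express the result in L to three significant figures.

31.8 L

n(CO) = PV/RT = (0.411 × 527) / (0.08206 × 655.15) = 4.029 mol
n(H2O) = PV/RT = (8.75 × 51.8) / (0.08206 × 853.15) = 6.474 mol
For 4.029 mol CO, stoichiometry requires (1/1) × 4.029 = 4.029 mol H2O; 6.474 mol is available, so CO is limiting.
n(H2) = (1/1) × 4.029 = 4.029 mol
V(H2) = nRT/P = 4.029 × 0.08206 × 232 / 2.41 = 31.83 L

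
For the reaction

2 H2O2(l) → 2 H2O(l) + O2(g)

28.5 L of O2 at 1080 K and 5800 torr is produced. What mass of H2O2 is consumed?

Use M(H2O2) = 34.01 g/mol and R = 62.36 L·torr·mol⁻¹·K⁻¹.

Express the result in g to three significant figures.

167 g

n(O2) = PV/RT = (5800 × 28.5) / (62.36 × 1080) = 2.454 mol
n(H2O2) = (2/1) × 2.454 = 4.908 mol
m(H2O2) = 4.908 × 34.01 = 166.9 g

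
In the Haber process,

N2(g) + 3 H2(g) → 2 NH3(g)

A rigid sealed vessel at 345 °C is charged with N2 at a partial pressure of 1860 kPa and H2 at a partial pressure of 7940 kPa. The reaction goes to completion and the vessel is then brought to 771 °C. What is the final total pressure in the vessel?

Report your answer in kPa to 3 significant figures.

10300 kPa

With V and T fixed, P_i ∝ n_i, so the mole ratios apply directly to partial pressures at 345 °C.
P(H2) required for 1860 kPa of N2 = (3/1) × 1860 = 5580 kPa; available 7940 kPa, so N2 is limiting.
P(H2) remaining = 7940 − (3/1) × 1860 = 2360 kPa
P(gaseous products) = (2)/1 × 1860 = 3720 kPa
P_total at 345 °C = 2360 + 3720 = 6080 kPa
Scaling to 771 °C: P = 6080 × 1044.15/618.15 = 10270 kPa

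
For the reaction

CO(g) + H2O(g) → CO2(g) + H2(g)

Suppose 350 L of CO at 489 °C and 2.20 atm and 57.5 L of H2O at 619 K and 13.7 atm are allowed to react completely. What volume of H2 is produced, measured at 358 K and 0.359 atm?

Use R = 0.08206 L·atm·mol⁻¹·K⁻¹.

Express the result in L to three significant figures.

n(CO) = PV/RT = (2.20 × 350) / (0.08206 × 762.15) = 12.31 mol
n(H2O) = PV/RT = (13.7 × 57.5) / (0.08206 × 619) = 15.51 mol
For 12.31 mol CO, stoichiometry requires (1/1) × 12.31 = 12.31 mol H2O; 15.51 mol is available, so CO is limiting.
n(H2) = (1/1) × 12.31 = 12.31 mol
V(H2) = nRT/P = 12.31 × 0.08206 × 358 / 0.359 = 1007 L

1010 L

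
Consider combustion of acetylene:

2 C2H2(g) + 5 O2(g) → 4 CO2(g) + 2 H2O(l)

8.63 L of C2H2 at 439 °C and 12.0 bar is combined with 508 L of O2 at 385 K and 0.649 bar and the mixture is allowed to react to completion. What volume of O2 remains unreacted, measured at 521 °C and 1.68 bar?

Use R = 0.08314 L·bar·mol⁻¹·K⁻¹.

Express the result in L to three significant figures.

n(C2H2) = PV/RT = (12.0 × 8.63) / (0.08314 × 712.15) = 1.749 mol
n(O2) = PV/RT = (0.649 × 508) / (0.08314 × 385) = 10.30 mol
For 1.749 mol C2H2, stoichiometry requires (5/2) × 1.749 = 4.373 mol O2; 10.30 mol is available, so C2H2 is limiting.
n(O2) consumed = (5/2) × 1.749 = 4.373 mol; remaining = 10.30 − 4.373 = 5.927 mol
V(O2) = nRT/P = 5.927 × 0.08314 × 794.15 / 1.68 = 232.9 L

233 L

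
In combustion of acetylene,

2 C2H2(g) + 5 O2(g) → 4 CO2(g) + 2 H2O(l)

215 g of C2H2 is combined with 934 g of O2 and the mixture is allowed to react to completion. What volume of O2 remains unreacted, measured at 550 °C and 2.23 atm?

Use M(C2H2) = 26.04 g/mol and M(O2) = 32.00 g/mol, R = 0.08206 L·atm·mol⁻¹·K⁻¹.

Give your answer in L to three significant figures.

n(C2H2) = 215 / 26.04 = 8.257 mol
n(O2) = 934 / 32.00 = 29.19 mol
For 8.257 mol C2H2, stoichiometry requires (5/2) × 8.257 = 20.64 mol O2; 29.19 mol is available, so C2H2 is limiting.
n(O2) consumed = (5/2) × 8.257 = 20.64 mol; remaining = 29.19 − 20.64 = 8.550 mol
V(O2) = nRT/P = 8.550 × 0.08206 × 823.15 / 2.23 = 259.0 L

259 L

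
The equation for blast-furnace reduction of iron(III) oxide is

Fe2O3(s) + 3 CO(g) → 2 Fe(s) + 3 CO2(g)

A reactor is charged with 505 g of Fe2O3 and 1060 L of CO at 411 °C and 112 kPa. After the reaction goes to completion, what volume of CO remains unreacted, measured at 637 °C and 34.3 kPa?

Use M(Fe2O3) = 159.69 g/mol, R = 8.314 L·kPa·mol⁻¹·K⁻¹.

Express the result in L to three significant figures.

n(Fe2O3) = 505 / 159.69 = 3.162 mol
n(CO) = PV/RT = (112 × 1060) / (8.314 × 684.15) = 20.87 mol
For 3.162 mol Fe2O3, stoichiometry requires (3/1) × 3.162 = 9.486 mol CO; 20.87 mol is available, so Fe2O3 is limiting.
n(CO) consumed = (3/1) × 3.162 = 9.486 mol; remaining = 20.87 − 9.486 = 11.38 mol
V(CO) = nRT/P = 11.38 × 8.314 × 910.15 / 34.3 = 2511 L

2510 L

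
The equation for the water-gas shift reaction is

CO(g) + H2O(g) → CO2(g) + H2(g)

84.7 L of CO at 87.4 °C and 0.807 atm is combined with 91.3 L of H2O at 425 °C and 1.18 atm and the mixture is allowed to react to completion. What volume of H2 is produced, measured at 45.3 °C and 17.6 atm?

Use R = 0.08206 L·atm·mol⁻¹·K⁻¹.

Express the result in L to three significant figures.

n(CO) = PV/RT = (0.807 × 84.7) / (0.08206 × 360.55) = 2.310 mol
n(H2O) = PV/RT = (1.18 × 91.3) / (0.08206 × 698.15) = 1.880 mol
For 2.310 mol CO, stoichiometry requires (1/1) × 2.310 = 2.310 mol H2O; 1.880 mol is available, so H2O is limiting.
n(H2) = (1/1) × 1.880 = 1.880 mol
V(H2) = nRT/P = 1.880 × 0.08206 × 318.45 / 17.6 = 2.791 L

2.79 L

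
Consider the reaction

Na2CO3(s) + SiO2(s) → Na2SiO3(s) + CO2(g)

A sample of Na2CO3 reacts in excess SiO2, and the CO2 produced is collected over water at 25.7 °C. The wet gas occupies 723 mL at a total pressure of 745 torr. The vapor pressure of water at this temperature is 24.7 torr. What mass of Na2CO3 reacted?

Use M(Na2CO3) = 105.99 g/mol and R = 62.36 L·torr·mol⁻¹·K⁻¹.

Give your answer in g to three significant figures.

2.96 g

P(CO2) = 745 − 24.7 = 720.3 torr
n(CO2) = PV/RT = (720.3 × 0.7230) / (62.36 × 298.85) = 0.02794 mol
n(Na2CO3) = (1/1) × 0.02794 = 0.02794 mol
m(Na2CO3) = 0.02794 × 105.99 = 2.961 g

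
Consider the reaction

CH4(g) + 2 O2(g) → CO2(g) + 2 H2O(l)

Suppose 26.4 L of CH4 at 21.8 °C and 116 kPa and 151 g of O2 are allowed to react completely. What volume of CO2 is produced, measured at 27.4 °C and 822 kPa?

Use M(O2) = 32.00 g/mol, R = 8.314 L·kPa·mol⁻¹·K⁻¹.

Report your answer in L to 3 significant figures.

3.80 L

n(CH4) = PV/RT = (116 × 26.4) / (8.314 × 294.95) = 1.249 mol
n(O2) = 151 / 32.00 = 4.719 mol
For 1.249 mol CH4, stoichiometry requires (2/1) × 1.249 = 2.498 mol O2; 4.719 mol is available, so CH4 is limiting.
n(CO2) = (1/1) × 1.249 = 1.249 mol
V(CO2) = nRT/P = 1.249 × 8.314 × 300.55 / 822 = 3.797 L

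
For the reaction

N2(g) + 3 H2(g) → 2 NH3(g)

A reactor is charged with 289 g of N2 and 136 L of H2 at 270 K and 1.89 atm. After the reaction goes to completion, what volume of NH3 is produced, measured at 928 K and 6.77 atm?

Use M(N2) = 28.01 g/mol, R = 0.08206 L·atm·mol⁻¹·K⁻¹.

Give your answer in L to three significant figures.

n(N2) = 289 / 28.01 = 10.32 mol
n(H2) = PV/RT = (1.89 × 136) / (0.08206 × 270) = 11.60 mol
For 10.32 mol N2, stoichiometry requires (3/1) × 10.32 = 30.96 mol H2; 11.60 mol is available, so H2 is limiting.
n(NH3) = (2/3) × 11.60 = 7.733 mol
V(NH3) = nRT/P = 7.733 × 0.08206 × 928 / 6.77 = 86.98 L

87.0 L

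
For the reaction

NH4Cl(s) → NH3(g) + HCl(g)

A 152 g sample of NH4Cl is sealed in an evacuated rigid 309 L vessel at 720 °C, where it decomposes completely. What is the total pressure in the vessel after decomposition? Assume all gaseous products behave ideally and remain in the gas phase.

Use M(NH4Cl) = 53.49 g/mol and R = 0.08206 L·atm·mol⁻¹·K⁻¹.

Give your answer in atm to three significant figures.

n(NH4Cl) = 152 / 53.49 = 2.842 mol
n(gas produced) = (2/1) × 2.842 = 5.684 mol
P = nRT/V = 5.684 × 0.08206 × 993.15 / 309 = 1.499 atm

1.50 atm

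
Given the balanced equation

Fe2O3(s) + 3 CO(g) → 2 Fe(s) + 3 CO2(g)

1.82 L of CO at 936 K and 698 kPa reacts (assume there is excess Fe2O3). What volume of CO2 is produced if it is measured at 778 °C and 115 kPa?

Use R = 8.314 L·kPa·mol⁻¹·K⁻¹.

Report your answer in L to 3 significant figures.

12.4 L

n(CO) = PV/RT = (698 × 1.82) / (8.314 × 936) = 0.1632 mol
n(CO2) = (3/3) × 0.1632 = 0.1632 mol
V = nRT/P = 0.1632 × 8.314 × 1051.15 / 115 = 12.40 L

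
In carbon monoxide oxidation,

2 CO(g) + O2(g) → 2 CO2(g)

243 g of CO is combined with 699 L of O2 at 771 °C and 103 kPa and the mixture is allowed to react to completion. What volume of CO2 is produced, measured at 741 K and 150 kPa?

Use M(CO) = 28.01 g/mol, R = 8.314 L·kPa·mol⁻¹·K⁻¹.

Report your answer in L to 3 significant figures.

n(CO) = 243 / 28.01 = 8.675 mol
n(O2) = PV/RT = (103 × 699) / (8.314 × 1044.15) = 8.294 mol
For 8.675 mol CO, stoichiometry requires (1/2) × 8.675 = 4.338 mol O2; 8.294 mol is available, so CO is limiting.
n(CO2) = (2/2) × 8.675 = 8.675 mol
V(CO2) = nRT/P = 8.675 × 8.314 × 741 / 150 = 356.3 L

356 L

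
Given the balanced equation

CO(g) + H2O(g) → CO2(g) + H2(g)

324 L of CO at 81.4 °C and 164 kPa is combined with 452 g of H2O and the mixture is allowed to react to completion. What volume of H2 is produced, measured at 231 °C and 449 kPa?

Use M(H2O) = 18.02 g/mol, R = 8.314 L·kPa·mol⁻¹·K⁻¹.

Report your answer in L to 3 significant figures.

168 L

n(CO) = PV/RT = (164 × 324) / (8.314 × 354.55) = 18.03 mol
n(H2O) = 452 / 18.02 = 25.08 mol
For 18.03 mol CO, stoichiometry requires (1/1) × 18.03 = 18.03 mol H2O; 25.08 mol is available, so CO is limiting.
n(H2) = (1/1) × 18.03 = 18.03 mol
V(H2) = nRT/P = 18.03 × 8.314 × 504.15 / 449 = 168.3 L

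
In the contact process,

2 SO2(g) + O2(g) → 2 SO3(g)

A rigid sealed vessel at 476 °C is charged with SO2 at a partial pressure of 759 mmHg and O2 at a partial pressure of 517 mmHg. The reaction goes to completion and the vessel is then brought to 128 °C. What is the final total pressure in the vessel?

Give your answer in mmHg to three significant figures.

480 mmHg

At constant V, partial pressures at 476 °C are proportional to moles, so apply stoichiometry directly to pressures.
P(O2) required for 759 mmHg of SO2 = (1/2) × 759 = 379.5 mmHg; available 517 mmHg, so SO2 is limiting.
P(O2) remaining = 517 − (1/2) × 759 = 137.5 mmHg
P(gaseous products) = (2)/2 × 759 = 759.0 mmHg
P_total at 476 °C = 137.5 + 759.0 = 896.5 mmHg
Scaling to 128 °C: P = 896.5 × 401.15/749.15 = 480.1 mmHg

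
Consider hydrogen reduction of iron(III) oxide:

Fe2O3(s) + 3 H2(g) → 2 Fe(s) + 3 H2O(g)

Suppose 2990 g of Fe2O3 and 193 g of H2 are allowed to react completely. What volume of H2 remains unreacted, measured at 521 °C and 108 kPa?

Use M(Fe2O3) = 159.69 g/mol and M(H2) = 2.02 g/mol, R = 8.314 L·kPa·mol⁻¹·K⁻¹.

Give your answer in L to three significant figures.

n(Fe2O3) = 2990 / 159.69 = 18.72 mol
n(H2) = 193 / 2.02 = 95.54 mol
For 18.72 mol Fe2O3, stoichiometry requires (3/1) × 18.72 = 56.16 mol H2; 95.54 mol is available, so Fe2O3 is limiting.
n(H2) consumed = (3/1) × 18.72 = 56.16 mol; remaining = 95.54 − 56.16 = 39.38 mol
V(H2) = nRT/P = 39.38 × 8.314 × 794.15 / 108 = 2407 L

2410 L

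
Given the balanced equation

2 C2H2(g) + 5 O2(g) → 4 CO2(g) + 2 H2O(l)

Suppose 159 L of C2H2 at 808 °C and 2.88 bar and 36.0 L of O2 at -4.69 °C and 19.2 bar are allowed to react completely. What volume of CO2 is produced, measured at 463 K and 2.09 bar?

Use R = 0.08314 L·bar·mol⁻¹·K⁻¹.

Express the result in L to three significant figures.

n(C2H2) = PV/RT = (2.88 × 159) / (0.08314 × 1081.15) = 5.094 mol
n(O2) = PV/RT = (19.2 × 36.0) / (0.08314 × 268.46) = 30.97 mol
For 5.094 mol C2H2, stoichiometry requires (5/2) × 5.094 = 12.74 mol O2; 30.97 mol is available, so C2H2 is limiting.
n(CO2) = (4/2) × 5.094 = 10.19 mol
V(CO2) = nRT/P = 10.19 × 0.08314 × 463 / 2.09 = 187.7 L

188 L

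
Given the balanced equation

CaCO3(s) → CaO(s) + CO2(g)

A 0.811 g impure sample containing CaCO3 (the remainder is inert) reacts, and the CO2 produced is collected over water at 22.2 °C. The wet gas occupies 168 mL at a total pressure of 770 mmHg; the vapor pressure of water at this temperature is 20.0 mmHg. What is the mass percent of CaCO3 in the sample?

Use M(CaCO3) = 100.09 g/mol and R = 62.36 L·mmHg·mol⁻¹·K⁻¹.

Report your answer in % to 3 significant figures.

P(CO2) = 770 − 20.0 = 750.0 mmHg
n(CO2) = PV/RT = (750.0 × 0.1680) / (62.36 × 295.35) = 0.006841 mol
n(CaCO3) = (1/1) × 0.006841 = 0.006841 mol
m(CaCO3) = 0.006841 × 100.09 = 0.6847 g
%CaCO3 = 0.6847 / 0.811 × 100 = 84.43%

84.4 %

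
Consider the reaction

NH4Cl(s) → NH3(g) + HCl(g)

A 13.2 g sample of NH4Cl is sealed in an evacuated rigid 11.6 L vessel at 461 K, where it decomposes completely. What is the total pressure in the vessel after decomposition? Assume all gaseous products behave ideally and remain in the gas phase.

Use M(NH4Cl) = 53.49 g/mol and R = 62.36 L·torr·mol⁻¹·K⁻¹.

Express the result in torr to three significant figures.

n(NH4Cl) = 13.2 / 53.49 = 0.2468 mol
n(gas produced) = (2/1) × 0.2468 = 0.4936 mol
P = nRT/V = 0.4936 × 62.36 × 461 / 11.6 = 1223 torr

1220 torr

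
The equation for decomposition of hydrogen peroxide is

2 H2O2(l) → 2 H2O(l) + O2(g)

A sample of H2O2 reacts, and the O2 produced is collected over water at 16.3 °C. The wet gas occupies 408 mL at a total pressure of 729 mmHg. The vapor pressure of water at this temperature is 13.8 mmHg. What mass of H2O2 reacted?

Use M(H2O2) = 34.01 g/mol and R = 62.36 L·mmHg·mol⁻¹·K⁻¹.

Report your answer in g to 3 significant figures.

1.10 g

P(O2) = 729 − 13.8 = 715.2 mmHg
n(O2) = PV/RT = (715.2 × 0.4080) / (62.36 × 289.45) = 0.01617 mol
n(H2O2) = (2/1) × 0.01617 = 0.03234 mol
m(H2O2) = 0.03234 × 34.01 = 1.100 g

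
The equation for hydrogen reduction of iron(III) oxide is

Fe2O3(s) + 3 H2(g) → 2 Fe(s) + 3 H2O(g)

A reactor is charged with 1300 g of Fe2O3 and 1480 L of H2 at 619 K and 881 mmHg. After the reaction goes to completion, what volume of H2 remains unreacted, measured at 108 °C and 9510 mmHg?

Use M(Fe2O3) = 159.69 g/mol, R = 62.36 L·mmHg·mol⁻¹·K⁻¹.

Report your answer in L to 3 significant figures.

23.4 L

n(Fe2O3) = 1300 / 159.69 = 8.141 mol
n(H2) = PV/RT = (881 × 1480) / (62.36 × 619) = 33.78 mol
For 8.141 mol Fe2O3, stoichiometry requires (3/1) × 8.141 = 24.42 mol H2; 33.78 mol is available, so Fe2O3 is limiting.
n(H2) consumed = (3/1) × 8.141 = 24.42 mol; remaining = 33.78 − 24.42 = 9.360 mol
V(H2) = nRT/P = 9.360 × 62.36 × 381.15 / 9510 = 23.39 L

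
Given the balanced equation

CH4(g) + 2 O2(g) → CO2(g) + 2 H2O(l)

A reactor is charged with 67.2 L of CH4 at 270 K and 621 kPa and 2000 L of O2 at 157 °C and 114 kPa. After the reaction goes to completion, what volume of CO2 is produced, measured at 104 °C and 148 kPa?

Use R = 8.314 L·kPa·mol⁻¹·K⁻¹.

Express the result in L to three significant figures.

394 L

n(CH4) = PV/RT = (621 × 67.2) / (8.314 × 270) = 18.59 mol
n(O2) = PV/RT = (114 × 2000) / (8.314 × 430.15) = 63.75 mol
For 18.59 mol CH4, stoichiometry requires (2/1) × 18.59 = 37.18 mol O2; 63.75 mol is available, so CH4 is limiting.
n(CO2) = (1/1) × 18.59 = 18.59 mol
V(CO2) = nRT/P = 18.59 × 8.314 × 377.15 / 148 = 393.9 L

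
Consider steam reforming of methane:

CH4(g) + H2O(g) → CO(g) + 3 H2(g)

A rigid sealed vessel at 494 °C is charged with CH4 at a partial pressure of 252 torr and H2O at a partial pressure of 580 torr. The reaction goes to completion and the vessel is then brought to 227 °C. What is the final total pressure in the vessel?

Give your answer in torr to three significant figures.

At constant V, partial pressures at 494 °C are proportional to moles, so apply stoichiometry directly to pressures.
P(H2O) required for 252 torr of CH4 = (1/1) × 252 = 252.0 torr; available 580 torr, so CH4 is limiting.
P(H2O) remaining = 580 − (1/1) × 252 = 328.0 torr
P(gaseous products) = (1+3)/1 × 252 = 1008 torr
P_total at 494 °C = 328.0 + 1008 = 1336 torr
Scaling to 227 °C: P = 1336 × 500.15/767.15 = 871.0 torr

871 torr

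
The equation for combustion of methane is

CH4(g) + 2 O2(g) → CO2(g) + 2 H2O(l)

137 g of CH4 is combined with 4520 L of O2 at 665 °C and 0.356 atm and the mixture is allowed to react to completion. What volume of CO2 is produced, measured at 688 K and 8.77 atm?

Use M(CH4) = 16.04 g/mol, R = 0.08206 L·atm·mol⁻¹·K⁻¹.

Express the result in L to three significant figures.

n(CH4) = 137 / 16.04 = 8.541 mol
n(O2) = PV/RT = (0.356 × 4520) / (0.08206 × 938.15) = 20.90 mol
For 8.541 mol CH4, stoichiometry requires (2/1) × 8.541 = 17.08 mol O2; 20.90 mol is available, so CH4 is limiting.
n(CO2) = (1/1) × 8.541 = 8.541 mol
V(CO2) = nRT/P = 8.541 × 0.08206 × 688 / 8.77 = 54.98 L

55.0 L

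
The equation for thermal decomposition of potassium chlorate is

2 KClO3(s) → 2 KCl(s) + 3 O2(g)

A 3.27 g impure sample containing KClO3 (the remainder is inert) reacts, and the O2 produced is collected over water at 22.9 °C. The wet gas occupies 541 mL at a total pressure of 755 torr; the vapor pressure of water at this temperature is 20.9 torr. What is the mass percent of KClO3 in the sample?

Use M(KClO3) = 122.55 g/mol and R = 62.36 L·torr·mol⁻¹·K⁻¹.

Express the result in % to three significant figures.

53.7 %

P(O2) = 755 − 20.9 = 734.1 torr
n(O2) = PV/RT = (734.1 × 0.5410) / (62.36 × 296.05) = 0.02151 mol
n(KClO3) = (2/3) × 0.02151 = 0.01434 mol
m(KClO3) = 0.01434 × 122.55 = 1.757 g
%KClO3 = 1.757 / 3.27 × 100 = 53.73%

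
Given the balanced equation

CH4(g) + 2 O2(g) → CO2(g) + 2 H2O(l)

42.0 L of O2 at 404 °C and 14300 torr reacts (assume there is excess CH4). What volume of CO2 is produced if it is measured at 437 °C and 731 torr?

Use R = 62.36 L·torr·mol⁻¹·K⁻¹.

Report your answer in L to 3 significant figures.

431 L

n(O2) = PV/RT = (14300 × 42.0) / (62.36 × 677.15) = 14.22 mol
n(CO2) = (1/2) × 14.22 = 7.110 mol
V = nRT/P = 7.110 × 62.36 × 710.15 / 731 = 430.7 L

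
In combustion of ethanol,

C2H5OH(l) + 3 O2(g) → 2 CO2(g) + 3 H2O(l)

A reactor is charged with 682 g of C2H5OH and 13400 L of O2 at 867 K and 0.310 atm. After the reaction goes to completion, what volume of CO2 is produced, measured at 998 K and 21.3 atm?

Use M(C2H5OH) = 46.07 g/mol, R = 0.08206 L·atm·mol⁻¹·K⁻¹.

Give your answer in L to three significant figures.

114 L

n(C2H5OH) = 682 / 46.07 = 14.80 mol
n(O2) = PV/RT = (0.310 × 13400) / (0.08206 × 867) = 58.39 mol
For 14.80 mol C2H5OH, stoichiometry requires (3/1) × 14.80 = 44.40 mol O2; 58.39 mol is available, so C2H5OH is limiting.
n(CO2) = (2/1) × 14.80 = 29.60 mol
V(CO2) = nRT/P = 29.60 × 0.08206 × 998 / 21.3 = 113.8 L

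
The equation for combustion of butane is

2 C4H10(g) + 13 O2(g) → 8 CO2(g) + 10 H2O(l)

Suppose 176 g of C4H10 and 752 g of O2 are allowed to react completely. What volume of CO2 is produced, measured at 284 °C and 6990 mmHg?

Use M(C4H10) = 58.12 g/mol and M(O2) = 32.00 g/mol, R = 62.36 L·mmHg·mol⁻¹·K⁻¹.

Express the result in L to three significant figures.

n(C4H10) = 176 / 58.12 = 3.028 mol
n(O2) = 752 / 32.00 = 23.50 mol
For 3.028 mol C4H10, stoichiometry requires (13/2) × 3.028 = 19.68 mol O2; 23.50 mol is available, so C4H10 is limiting.
n(CO2) = (8/2) × 3.028 = 12.11 mol
V(CO2) = nRT/P = 12.11 × 62.36 × 557.15 / 6990 = 60.19 L

60.2 L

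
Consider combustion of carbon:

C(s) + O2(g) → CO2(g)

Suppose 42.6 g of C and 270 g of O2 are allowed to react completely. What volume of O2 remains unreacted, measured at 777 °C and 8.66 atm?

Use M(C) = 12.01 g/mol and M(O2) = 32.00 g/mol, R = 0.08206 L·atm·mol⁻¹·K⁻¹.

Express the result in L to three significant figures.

n(C) = 42.6 / 12.01 = 3.547 mol
n(O2) = 270 / 32.00 = 8.438 mol
For 3.547 mol C, stoichiometry requires (1/1) × 3.547 = 3.547 mol O2; 8.438 mol is available, so C is limiting.
n(O2) consumed = (1/1) × 3.547 = 3.547 mol; remaining = 8.438 − 3.547 = 4.891 mol
V(O2) = nRT/P = 4.891 × 0.08206 × 1050.15 / 8.66 = 48.67 L

48.7 L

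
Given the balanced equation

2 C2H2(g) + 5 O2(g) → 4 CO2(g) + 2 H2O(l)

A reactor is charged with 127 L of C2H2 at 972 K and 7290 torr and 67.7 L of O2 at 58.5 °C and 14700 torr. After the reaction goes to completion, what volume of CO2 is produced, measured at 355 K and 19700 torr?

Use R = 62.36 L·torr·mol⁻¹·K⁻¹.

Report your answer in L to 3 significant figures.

34.3 L

n(C2H2) = PV/RT = (7290 × 127) / (62.36 × 972) = 15.27 mol
n(O2) = PV/RT = (14700 × 67.7) / (62.36 × 331.65) = 48.12 mol
For 15.27 mol C2H2, stoichiometry requires (5/2) × 15.27 = 38.17 mol O2; 48.12 mol is available, so C2H2 is limiting.
n(CO2) = (4/2) × 15.27 = 30.54 mol
V(CO2) = nRT/P = 30.54 × 62.36 × 355 / 19700 = 34.32 L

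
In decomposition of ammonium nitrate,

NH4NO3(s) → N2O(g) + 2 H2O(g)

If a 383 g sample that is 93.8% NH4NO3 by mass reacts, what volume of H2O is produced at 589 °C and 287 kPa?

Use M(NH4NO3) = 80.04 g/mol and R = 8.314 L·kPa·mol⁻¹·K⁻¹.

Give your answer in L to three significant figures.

224 L

mass of NH4NO3 = 383 × 93.8/100 = 359.3 g
n(NH4NO3) = 359.3 / 80.04 = 4.489 mol
n(H2O) = (2/1) × 4.489 = 8.978 mol
V = nRT/P = 8.978 × 8.314 × 862.15 / 287 = 224.2 L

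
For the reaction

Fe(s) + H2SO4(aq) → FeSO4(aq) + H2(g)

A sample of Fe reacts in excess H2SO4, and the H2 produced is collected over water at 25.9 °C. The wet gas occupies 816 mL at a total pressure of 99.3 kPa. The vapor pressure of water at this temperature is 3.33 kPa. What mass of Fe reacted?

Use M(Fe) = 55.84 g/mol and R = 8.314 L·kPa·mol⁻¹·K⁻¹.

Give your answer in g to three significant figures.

P(H2) = 99.3 − 3.33 = 95.97 kPa
n(H2) = PV/RT = (95.97 × 0.8160) / (8.314 × 299.05) = 0.03150 mol
n(Fe) = (1/1) × 0.03150 = 0.03150 mol
m(Fe) = 0.03150 × 55.84 = 1.759 g

1.76 g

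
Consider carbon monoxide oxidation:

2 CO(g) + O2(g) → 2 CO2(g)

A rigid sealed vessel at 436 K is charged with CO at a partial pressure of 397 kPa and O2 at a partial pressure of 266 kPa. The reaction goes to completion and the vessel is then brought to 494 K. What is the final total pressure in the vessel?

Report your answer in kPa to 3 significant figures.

At constant V, partial pressures at 436 K are proportional to moles, so apply stoichiometry directly to pressures.
P(O2) required for 397 kPa of CO = (1/2) × 397 = 198.5 kPa; available 266 kPa, so CO is limiting.
P(O2) remaining = 266 − (1/2) × 397 = 67.50 kPa
P(gaseous products) = (2)/2 × 397 = 397.0 kPa
P_total at 436 K = 67.50 + 397.0 = 464.5 kPa
Scaling to 494 K: P = 464.5 × 494/436 = 526.3 kPa

526 kPa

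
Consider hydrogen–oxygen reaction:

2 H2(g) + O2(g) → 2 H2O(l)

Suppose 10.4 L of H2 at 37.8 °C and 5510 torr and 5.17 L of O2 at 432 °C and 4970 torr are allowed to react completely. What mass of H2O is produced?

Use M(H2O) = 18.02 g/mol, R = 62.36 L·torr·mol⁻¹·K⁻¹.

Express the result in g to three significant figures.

21.1 g

n(H2) = PV/RT = (5510 × 10.4) / (62.36 × 310.95) = 2.955 mol
n(O2) = PV/RT = (4970 × 5.17) / (62.36 × 705.15) = 0.5843 mol
For 2.955 mol H2, stoichiometry requires (1/2) × 2.955 = 1.478 mol O2; 0.5843 mol is available, so O2 is limiting.
n(H2O) = (2/1) × 0.5843 = 1.169 mol
m(H2O) = 1.169 × 18.02 = 21.07 g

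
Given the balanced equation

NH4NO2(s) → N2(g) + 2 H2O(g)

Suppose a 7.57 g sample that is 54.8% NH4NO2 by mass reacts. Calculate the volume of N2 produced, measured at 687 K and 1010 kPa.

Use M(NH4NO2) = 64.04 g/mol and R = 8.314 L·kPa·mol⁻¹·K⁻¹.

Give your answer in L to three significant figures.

0.366 L

mass of NH4NO2 = 7.57 × 54.8/100 = 4.148 g
n(NH4NO2) = 4.148 / 64.04 = 0.06477 mol
n(N2) = (1/1) × 0.06477 = 0.06477 mol
V = nRT/P = 0.06477 × 8.314 × 687 / 1010 = 0.3663 L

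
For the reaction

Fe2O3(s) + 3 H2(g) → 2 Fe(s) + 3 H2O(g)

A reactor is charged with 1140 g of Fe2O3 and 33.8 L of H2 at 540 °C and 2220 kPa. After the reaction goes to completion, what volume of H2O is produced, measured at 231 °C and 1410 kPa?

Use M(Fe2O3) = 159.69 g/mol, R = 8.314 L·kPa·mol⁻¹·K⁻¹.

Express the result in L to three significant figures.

n(Fe2O3) = 1140 / 159.69 = 7.139 mol
n(H2) = PV/RT = (2220 × 33.8) / (8.314 × 813.15) = 11.10 mol
For 7.139 mol Fe2O3, stoichiometry requires (3/1) × 7.139 = 21.42 mol H2; 11.10 mol is available, so H2 is limiting.
n(H2O) = (3/3) × 11.10 = 11.10 mol
V(H2O) = nRT/P = 11.10 × 8.314 × 504.15 / 1410 = 33.00 L

33.0 L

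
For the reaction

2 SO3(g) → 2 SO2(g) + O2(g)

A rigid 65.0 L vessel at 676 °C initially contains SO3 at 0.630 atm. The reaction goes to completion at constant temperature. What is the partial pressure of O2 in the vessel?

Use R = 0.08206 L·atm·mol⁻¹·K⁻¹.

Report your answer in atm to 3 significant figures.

n(SO3)₀ = PV/RT = (0.630 × 65.0) / (0.08206 × 949.15) = 0.5258 mol
n(O2) = (1/2) × 0.5258 = 0.2629 mol
P(O2) = nRT/V = 0.2629 × 0.08206 × 949.15 / 65.0 = 0.3150 atm

0.315 atm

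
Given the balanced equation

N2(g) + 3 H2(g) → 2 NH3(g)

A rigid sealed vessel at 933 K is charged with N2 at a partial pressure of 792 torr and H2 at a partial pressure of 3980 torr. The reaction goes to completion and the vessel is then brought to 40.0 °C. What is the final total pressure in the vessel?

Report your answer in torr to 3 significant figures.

With V and T fixed, P_i ∝ n_i, so the mole ratios apply directly to partial pressures at 933 K.
P(H2) required for 792 torr of N2 = (3/1) × 792 = 2376 torr; available 3980 torr, so N2 is limiting.
P(H2) remaining = 3980 − (3/1) × 792 = 1604 torr
P(gaseous products) = (2)/1 × 792 = 1584 torr
P_total at 933 K = 1604 + 1584 = 3188 torr
Scaling to 40.0 °C: P = 3188 × 313.15/933 = 1070 torr

1070 torr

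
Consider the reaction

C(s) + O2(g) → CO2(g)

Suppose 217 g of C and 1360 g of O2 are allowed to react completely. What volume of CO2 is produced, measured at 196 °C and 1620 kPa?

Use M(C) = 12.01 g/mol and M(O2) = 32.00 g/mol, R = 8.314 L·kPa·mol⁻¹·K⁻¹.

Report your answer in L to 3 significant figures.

43.5 L

n(C) = 217 / 12.01 = 18.07 mol
n(O2) = 1360 / 32.00 = 42.50 mol
For 18.07 mol C, stoichiometry requires (1/1) × 18.07 = 18.07 mol O2; 42.50 mol is available, so C is limiting.
n(CO2) = (1/1) × 18.07 = 18.07 mol
V(CO2) = nRT/P = 18.07 × 8.314 × 469.15 / 1620 = 43.51 L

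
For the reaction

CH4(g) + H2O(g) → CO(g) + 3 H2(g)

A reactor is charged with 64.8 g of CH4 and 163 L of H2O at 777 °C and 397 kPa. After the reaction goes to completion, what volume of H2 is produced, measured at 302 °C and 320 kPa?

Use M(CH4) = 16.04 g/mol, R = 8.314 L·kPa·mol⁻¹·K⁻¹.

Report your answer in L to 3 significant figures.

181 L

n(CH4) = 64.8 / 16.04 = 4.040 mol
n(H2O) = PV/RT = (397 × 163) / (8.314 × 1050.15) = 7.412 mol
For 4.040 mol CH4, stoichiometry requires (1/1) × 4.040 = 4.040 mol H2O; 7.412 mol is available, so CH4 is limiting.
n(H2) = (3/1) × 4.040 = 12.12 mol
V(H2) = nRT/P = 12.12 × 8.314 × 575.15 / 320 = 181.1 L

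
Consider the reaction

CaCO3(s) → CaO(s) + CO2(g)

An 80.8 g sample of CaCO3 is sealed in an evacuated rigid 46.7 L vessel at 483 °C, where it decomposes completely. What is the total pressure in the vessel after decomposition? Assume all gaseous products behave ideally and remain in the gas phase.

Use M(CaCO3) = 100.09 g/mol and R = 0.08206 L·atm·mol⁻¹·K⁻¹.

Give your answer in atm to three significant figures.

1.07 atm

n(CaCO3) = 80.8 / 100.09 = 0.8073 mol
n(gas produced) = (1/1) × 0.8073 = 0.8073 mol
P = nRT/V = 0.8073 × 0.08206 × 756.15 / 46.7 = 1.073 atm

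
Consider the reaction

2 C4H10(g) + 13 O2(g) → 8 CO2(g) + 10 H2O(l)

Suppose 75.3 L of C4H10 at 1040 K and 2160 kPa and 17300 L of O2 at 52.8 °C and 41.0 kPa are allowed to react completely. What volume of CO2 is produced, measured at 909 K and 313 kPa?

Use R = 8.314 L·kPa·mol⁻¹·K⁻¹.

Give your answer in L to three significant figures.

1820 L

n(C4H10) = PV/RT = (2160 × 75.3) / (8.314 × 1040) = 18.81 mol
n(O2) = PV/RT = (41.0 × 17300) / (8.314 × 325.95) = 261.7 mol
For 18.81 mol C4H10, stoichiometry requires (13/2) × 18.81 = 122.3 mol O2; 261.7 mol is available, so C4H10 is limiting.
n(CO2) = (8/2) × 18.81 = 75.24 mol
V(CO2) = nRT/P = 75.24 × 8.314 × 909 / 313 = 1817 L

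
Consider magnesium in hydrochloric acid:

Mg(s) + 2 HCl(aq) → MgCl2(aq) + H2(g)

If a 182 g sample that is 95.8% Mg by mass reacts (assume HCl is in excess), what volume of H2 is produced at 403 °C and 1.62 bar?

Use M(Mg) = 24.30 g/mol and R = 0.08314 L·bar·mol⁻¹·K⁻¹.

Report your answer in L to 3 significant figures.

mass of Mg = 182 × 95.8/100 = 174.4 g
n(Mg) = 174.4 / 24.30 = 7.177 mol
n(H2) = (1/1) × 7.177 = 7.177 mol
V = nRT/P = 7.177 × 0.08314 × 676.15 / 1.62 = 249.0 L

249 L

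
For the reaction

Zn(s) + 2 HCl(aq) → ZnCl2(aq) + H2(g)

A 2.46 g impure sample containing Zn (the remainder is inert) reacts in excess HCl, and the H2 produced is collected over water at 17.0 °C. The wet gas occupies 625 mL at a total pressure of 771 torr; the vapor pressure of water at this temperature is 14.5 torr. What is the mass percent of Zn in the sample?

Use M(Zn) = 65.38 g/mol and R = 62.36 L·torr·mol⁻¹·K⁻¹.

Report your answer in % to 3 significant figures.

P(H2) = 771 − 14.5 = 756.5 torr
n(H2) = PV/RT = (756.5 × 0.6250) / (62.36 × 290.15) = 0.02613 mol
n(Zn) = (1/1) × 0.02613 = 0.02613 mol
m(Zn) = 0.02613 × 65.38 = 1.708 g
%Zn = 1.708 / 2.46 × 100 = 69.43%

69.4 %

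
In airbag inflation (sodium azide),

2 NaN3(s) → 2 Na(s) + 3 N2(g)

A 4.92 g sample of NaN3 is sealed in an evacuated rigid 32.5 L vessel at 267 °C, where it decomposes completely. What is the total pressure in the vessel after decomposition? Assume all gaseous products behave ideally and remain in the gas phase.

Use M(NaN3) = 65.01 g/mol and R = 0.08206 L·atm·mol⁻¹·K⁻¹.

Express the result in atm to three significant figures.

0.155 atm

n(NaN3) = 4.92 / 65.01 = 0.07568 mol
n(gas produced) = (3/2) × 0.07568 = 0.1135 mol
P = nRT/V = 0.1135 × 0.08206 × 540.15 / 32.5 = 0.1548 atm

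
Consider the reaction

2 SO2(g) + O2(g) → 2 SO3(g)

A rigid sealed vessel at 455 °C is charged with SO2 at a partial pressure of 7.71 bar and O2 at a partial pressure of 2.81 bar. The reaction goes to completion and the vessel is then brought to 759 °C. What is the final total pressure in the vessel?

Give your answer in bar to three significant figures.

With V and T fixed, P_i ∝ n_i, so the mole ratios apply directly to partial pressures at 455 °C.
P(O2) required for 7.71 bar of SO2 = (1/2) × 7.71 = 3.855 bar; available 2.81 bar, so O2 is limiting.
P(SO2) remaining = 7.71 − (2/1) × 2.81 = 2.090 bar
P(gaseous products) = (2)/1 × 2.81 = 5.620 bar
P_total at 455 °C = 2.090 + 5.620 = 7.710 bar
Scaling to 759 °C: P = 7.710 × 1032.15/728.15 = 10.93 bar

10.9 bar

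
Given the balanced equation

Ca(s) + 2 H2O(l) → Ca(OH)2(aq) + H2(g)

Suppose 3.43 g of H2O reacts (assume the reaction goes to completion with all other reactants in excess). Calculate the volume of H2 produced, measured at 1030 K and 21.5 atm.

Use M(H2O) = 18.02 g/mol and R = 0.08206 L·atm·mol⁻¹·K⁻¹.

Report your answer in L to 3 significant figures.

0.374 L

n(H2O) = 3.430 / 18.02 = 0.1903 mol
n(H2) = (1/2) × 0.1903 = 0.09515 mol
V = nRT/P = 0.09515 × 0.08206 × 1030 / 21.5 = 0.3741 L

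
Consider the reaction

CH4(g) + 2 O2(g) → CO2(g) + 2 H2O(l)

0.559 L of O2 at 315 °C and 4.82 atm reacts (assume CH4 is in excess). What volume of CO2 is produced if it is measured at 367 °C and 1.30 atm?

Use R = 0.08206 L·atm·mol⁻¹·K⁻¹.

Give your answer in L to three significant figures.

n(O2) = PV/RT = (4.82 × 0.559) / (0.08206 × 588.15) = 0.05583 mol
n(CO2) = (1/2) × 0.05583 = 0.02791 mol
V = nRT/P = 0.02791 × 0.08206 × 640.15 / 1.30 = 1.128 L

1.13 L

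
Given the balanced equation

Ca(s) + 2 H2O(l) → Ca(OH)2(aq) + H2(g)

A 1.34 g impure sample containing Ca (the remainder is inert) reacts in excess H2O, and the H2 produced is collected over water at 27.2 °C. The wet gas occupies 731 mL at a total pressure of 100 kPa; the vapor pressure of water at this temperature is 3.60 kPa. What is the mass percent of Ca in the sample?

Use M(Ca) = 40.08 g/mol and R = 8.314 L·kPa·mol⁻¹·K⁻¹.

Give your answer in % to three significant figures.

84.4 %

P(H2) = 100 − 3.60 = 96.40 kPa
n(H2) = PV/RT = (96.40 × 0.7310) / (8.314 × 300.35) = 0.02822 mol
n(Ca) = (1/1) × 0.02822 = 0.02822 mol
m(Ca) = 0.02822 × 40.08 = 1.131 g
%Ca = 1.131 / 1.34 × 100 = 84.40%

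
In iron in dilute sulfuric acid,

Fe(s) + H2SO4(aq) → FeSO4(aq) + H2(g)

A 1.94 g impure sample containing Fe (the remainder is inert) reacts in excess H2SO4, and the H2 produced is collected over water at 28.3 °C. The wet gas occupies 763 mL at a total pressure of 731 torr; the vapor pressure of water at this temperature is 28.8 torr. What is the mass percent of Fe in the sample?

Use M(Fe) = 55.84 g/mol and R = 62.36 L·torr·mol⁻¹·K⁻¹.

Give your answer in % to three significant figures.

82.0 %

P(H2) = 731 − 28.8 = 702.2 torr
n(H2) = PV/RT = (702.2 × 0.7630) / (62.36 × 301.45) = 0.02850 mol
n(Fe) = (1/1) × 0.02850 = 0.02850 mol
m(Fe) = 0.02850 × 55.84 = 1.591 g
%Fe = 1.591 / 1.94 × 100 = 82.01%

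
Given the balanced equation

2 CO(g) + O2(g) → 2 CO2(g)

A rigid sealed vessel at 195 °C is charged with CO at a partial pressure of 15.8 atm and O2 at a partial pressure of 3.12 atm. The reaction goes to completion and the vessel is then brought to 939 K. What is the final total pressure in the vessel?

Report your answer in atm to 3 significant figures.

31.7 atm

Because the vessel is rigid and T is held at 195 °C, work the stoichiometry in partial pressures (P_i = n_iRT/V).
P(O2) required for 15.8 atm of CO = (1/2) × 15.8 = 7.900 atm; available 3.12 atm, so O2 is limiting.
P(CO) remaining = 15.8 − (2/1) × 3.12 = 9.560 atm
P(gaseous products) = (2)/1 × 3.12 = 6.240 atm
P_total at 195 °C = 9.560 + 6.240 = 15.80 atm
Scaling to 939 K: P = 15.80 × 939/468.15 = 31.69 atm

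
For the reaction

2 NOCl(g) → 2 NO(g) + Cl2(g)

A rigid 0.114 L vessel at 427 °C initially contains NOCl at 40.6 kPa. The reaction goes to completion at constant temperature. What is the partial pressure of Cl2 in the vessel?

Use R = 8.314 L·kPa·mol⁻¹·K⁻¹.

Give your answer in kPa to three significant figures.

n(NOCl)₀ = PV/RT = (40.6 × 0.114) / (8.314 × 700.15) = 0.0007951 mol
n(Cl2) = (1/2) × 0.0007951 = 0.0003975 mol
P(Cl2) = nRT/V = 0.0003975 × 8.314 × 700.15 / 0.114 = 20.30 kPa

20.3 kPa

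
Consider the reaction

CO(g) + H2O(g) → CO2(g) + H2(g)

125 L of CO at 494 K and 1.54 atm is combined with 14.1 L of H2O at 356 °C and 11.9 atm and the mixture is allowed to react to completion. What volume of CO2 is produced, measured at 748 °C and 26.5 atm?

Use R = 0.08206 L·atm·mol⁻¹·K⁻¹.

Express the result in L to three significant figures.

n(CO) = PV/RT = (1.54 × 125) / (0.08206 × 494) = 4.749 mol
n(H2O) = PV/RT = (11.9 × 14.1) / (0.08206 × 629.15) = 3.250 mol
For 4.749 mol CO, stoichiometry requires (1/1) × 4.749 = 4.749 mol H2O; 3.250 mol is available, so H2O is limiting.
n(CO2) = (1/1) × 3.250 = 3.250 mol
V(CO2) = nRT/P = 3.250 × 0.08206 × 1021.15 / 26.5 = 10.28 L

10.3 L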